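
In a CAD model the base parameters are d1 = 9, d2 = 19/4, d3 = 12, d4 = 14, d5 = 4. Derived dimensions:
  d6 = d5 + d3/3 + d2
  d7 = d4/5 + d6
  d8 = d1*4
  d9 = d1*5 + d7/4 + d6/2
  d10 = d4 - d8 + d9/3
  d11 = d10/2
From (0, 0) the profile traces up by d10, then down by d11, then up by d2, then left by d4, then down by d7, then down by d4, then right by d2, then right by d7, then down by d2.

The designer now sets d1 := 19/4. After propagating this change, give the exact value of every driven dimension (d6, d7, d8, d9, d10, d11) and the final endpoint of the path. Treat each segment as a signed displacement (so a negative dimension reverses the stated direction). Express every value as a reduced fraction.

d6 = 51/4
d7 = 311/20
d8 = 19
d9 = 2721/80
d10 = 507/80
d11 = 507/160
endpoint = (63/10, -4221/160)

Apply edit: d1 := 19/4
  d6 = d5 + d3/3 + d2 = 51/4
  d7 = d4/5 + d6 = 311/20
  d8 = d1*4 = 19
  d9 = d1*5 + d7/4 + d6/2 = 2721/80
  d10 = d4 - d8 + d9/3 = 507/80
  d11 = d10/2 = 507/160
Walk from origin (0, 0):
  seg 1: up by d10 = 507/80 → (0, 507/80)
  seg 2: down by d11 = 507/160 → (0, 507/160)
  seg 3: up by d2 = 19/4 → (0, 1267/160)
  seg 4: left by d4 = 14 → (-14, 1267/160)
  seg 5: down by d7 = 311/20 → (-14, -1221/160)
  seg 6: down by d4 = 14 → (-14, -3461/160)
  seg 7: right by d2 = 19/4 → (-37/4, -3461/160)
  seg 8: right by d7 = 311/20 → (63/10, -3461/160)
  seg 9: down by d2 = 19/4 → (63/10, -4221/160)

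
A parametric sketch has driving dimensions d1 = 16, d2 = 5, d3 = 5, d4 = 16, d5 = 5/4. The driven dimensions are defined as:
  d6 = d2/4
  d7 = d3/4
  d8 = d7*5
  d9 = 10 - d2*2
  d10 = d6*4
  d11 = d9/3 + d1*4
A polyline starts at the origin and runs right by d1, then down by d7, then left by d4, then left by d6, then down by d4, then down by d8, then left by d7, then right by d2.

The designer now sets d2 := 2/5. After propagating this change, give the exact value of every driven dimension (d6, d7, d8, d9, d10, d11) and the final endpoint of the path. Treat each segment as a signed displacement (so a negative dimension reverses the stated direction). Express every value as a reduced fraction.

Apply edit: d2 := 2/5
  d6 = d2/4 = 1/10
  d7 = d3/4 = 5/4
  d8 = d7*5 = 25/4
  d9 = 10 - d2*2 = 46/5
  d10 = d6*4 = 2/5
  d11 = d9/3 + d1*4 = 1006/15
Walk from origin (0, 0):
  seg 1: right by d1 = 16 → (16, 0)
  seg 2: down by d7 = 5/4 → (16, -5/4)
  seg 3: left by d4 = 16 → (0, -5/4)
  seg 4: left by d6 = 1/10 → (-1/10, -5/4)
  seg 5: down by d4 = 16 → (-1/10, -69/4)
  seg 6: down by d8 = 25/4 → (-1/10, -47/2)
  seg 7: left by d7 = 5/4 → (-27/20, -47/2)
  seg 8: right by d2 = 2/5 → (-19/20, -47/2)

d6 = 1/10
d7 = 5/4
d8 = 25/4
d9 = 46/5
d10 = 2/5
d11 = 1006/15
endpoint = (-19/20, -47/2)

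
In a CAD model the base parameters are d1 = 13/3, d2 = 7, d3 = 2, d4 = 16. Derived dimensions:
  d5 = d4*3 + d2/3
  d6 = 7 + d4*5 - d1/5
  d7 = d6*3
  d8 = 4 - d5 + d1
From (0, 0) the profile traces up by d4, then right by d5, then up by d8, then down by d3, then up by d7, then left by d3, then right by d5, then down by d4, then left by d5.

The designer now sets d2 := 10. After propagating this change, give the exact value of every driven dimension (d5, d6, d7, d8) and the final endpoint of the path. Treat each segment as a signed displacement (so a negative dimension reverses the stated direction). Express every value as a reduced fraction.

d5 = 154/3
d6 = 1292/15
d7 = 1292/5
d8 = -43
endpoint = (148/3, 1067/5)

Apply edit: d2 := 10
  d5 = d4*3 + d2/3 = 154/3
  d6 = 7 + d4*5 - d1/5 = 1292/15
  d7 = d6*3 = 1292/5
  d8 = 4 - d5 + d1 = -43
Walk from origin (0, 0):
  seg 1: up by d4 = 16 → (0, 16)
  seg 2: right by d5 = 154/3 → (154/3, 16)
  seg 3: up by d8 = -43 → (154/3, -27)
  seg 4: down by d3 = 2 → (154/3, -29)
  seg 5: up by d7 = 1292/5 → (154/3, 1147/5)
  seg 6: left by d3 = 2 → (148/3, 1147/5)
  seg 7: right by d5 = 154/3 → (302/3, 1147/5)
  seg 8: down by d4 = 16 → (302/3, 1067/5)
  seg 9: left by d5 = 154/3 → (148/3, 1067/5)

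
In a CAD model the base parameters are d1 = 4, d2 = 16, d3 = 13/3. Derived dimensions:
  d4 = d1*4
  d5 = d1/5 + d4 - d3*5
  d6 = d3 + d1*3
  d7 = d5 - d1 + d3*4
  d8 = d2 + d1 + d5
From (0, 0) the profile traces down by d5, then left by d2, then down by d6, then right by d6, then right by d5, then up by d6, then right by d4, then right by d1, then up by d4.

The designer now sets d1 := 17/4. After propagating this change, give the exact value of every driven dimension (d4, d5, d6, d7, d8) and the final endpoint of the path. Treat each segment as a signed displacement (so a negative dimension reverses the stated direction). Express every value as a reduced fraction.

d4 = 17
d5 = -229/60
d6 = 205/12
d7 = 139/15
d8 = 493/30
endpoint = (1111/60, 1249/60)

Apply edit: d1 := 17/4
  d4 = d1*4 = 17
  d5 = d1/5 + d4 - d3*5 = -229/60
  d6 = d3 + d1*3 = 205/12
  d7 = d5 - d1 + d3*4 = 139/15
  d8 = d2 + d1 + d5 = 493/30
Walk from origin (0, 0):
  seg 1: down by d5 = -229/60 → (0, 229/60)
  seg 2: left by d2 = 16 → (-16, 229/60)
  seg 3: down by d6 = 205/12 → (-16, -199/15)
  seg 4: right by d6 = 205/12 → (13/12, -199/15)
  seg 5: right by d5 = -229/60 → (-41/15, -199/15)
  seg 6: up by d6 = 205/12 → (-41/15, 229/60)
  seg 7: right by d4 = 17 → (214/15, 229/60)
  seg 8: right by d1 = 17/4 → (1111/60, 229/60)
  seg 9: up by d4 = 17 → (1111/60, 1249/60)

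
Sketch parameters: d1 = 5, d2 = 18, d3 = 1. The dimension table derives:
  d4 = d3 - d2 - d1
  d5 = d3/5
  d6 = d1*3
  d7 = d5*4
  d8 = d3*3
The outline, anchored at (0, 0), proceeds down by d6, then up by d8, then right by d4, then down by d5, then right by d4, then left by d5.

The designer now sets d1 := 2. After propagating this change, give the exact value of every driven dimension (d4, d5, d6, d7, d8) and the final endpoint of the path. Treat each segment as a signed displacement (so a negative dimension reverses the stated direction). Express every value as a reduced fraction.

d4 = -19
d5 = 1/5
d6 = 6
d7 = 4/5
d8 = 3
endpoint = (-191/5, -16/5)

Apply edit: d1 := 2
  d4 = d3 - d2 - d1 = -19
  d5 = d3/5 = 1/5
  d6 = d1*3 = 6
  d7 = d5*4 = 4/5
  d8 = d3*3 = 3
Walk from origin (0, 0):
  seg 1: down by d6 = 6 → (0, -6)
  seg 2: up by d8 = 3 → (0, -3)
  seg 3: right by d4 = -19 → (-19, -3)
  seg 4: down by d5 = 1/5 → (-19, -16/5)
  seg 5: right by d4 = -19 → (-38, -16/5)
  seg 6: left by d5 = 1/5 → (-191/5, -16/5)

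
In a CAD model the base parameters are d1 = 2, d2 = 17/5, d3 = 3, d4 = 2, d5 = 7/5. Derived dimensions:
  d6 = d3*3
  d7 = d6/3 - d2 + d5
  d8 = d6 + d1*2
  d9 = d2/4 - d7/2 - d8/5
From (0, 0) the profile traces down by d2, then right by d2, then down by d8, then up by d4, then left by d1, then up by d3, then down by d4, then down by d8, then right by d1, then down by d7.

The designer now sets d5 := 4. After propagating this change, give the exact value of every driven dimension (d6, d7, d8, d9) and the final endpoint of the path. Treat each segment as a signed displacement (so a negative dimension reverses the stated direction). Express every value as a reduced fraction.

Apply edit: d5 := 4
  d6 = d3*3 = 9
  d7 = d6/3 - d2 + d5 = 18/5
  d8 = d6 + d1*2 = 13
  d9 = d2/4 - d7/2 - d8/5 = -71/20
Walk from origin (0, 0):
  seg 1: down by d2 = 17/5 → (0, -17/5)
  seg 2: right by d2 = 17/5 → (17/5, -17/5)
  seg 3: down by d8 = 13 → (17/5, -82/5)
  seg 4: up by d4 = 2 → (17/5, -72/5)
  seg 5: left by d1 = 2 → (7/5, -72/5)
  seg 6: up by d3 = 3 → (7/5, -57/5)
  seg 7: down by d4 = 2 → (7/5, -67/5)
  seg 8: down by d8 = 13 → (7/5, -132/5)
  seg 9: right by d1 = 2 → (17/5, -132/5)
  seg 10: down by d7 = 18/5 → (17/5, -30)

d6 = 9
d7 = 18/5
d8 = 13
d9 = -71/20
endpoint = (17/5, -30)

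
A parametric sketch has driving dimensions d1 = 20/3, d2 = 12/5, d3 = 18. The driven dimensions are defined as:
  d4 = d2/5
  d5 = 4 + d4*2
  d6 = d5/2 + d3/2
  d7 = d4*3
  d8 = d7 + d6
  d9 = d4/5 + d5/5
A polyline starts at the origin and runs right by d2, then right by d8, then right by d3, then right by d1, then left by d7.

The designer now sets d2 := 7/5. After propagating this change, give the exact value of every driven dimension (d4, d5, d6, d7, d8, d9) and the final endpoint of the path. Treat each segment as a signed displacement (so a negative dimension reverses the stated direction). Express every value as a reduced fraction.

d4 = 7/25
d5 = 114/25
d6 = 282/25
d7 = 21/25
d8 = 303/25
d9 = 121/125
endpoint = (2801/75, 0)

Apply edit: d2 := 7/5
  d4 = d2/5 = 7/25
  d5 = 4 + d4*2 = 114/25
  d6 = d5/2 + d3/2 = 282/25
  d7 = d4*3 = 21/25
  d8 = d7 + d6 = 303/25
  d9 = d4/5 + d5/5 = 121/125
Walk from origin (0, 0):
  seg 1: right by d2 = 7/5 → (7/5, 0)
  seg 2: right by d8 = 303/25 → (338/25, 0)
  seg 3: right by d3 = 18 → (788/25, 0)
  seg 4: right by d1 = 20/3 → (2864/75, 0)
  seg 5: left by d7 = 21/25 → (2801/75, 0)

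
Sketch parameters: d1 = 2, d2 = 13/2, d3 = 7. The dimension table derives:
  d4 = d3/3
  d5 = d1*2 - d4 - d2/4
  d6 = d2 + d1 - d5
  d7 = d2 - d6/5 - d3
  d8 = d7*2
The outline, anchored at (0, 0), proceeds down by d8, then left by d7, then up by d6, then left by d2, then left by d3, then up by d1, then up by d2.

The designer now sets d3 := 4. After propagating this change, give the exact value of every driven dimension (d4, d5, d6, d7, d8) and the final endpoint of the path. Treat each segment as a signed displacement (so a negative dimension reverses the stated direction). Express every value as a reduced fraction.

d4 = 4/3
d5 = 25/24
d6 = 179/24
d7 = 121/120
d8 = 121/60
endpoint = (-1381/120, 1673/120)

Apply edit: d3 := 4
  d4 = d3/3 = 4/3
  d5 = d1*2 - d4 - d2/4 = 25/24
  d6 = d2 + d1 - d5 = 179/24
  d7 = d2 - d6/5 - d3 = 121/120
  d8 = d7*2 = 121/60
Walk from origin (0, 0):
  seg 1: down by d8 = 121/60 → (0, -121/60)
  seg 2: left by d7 = 121/120 → (-121/120, -121/60)
  seg 3: up by d6 = 179/24 → (-121/120, 653/120)
  seg 4: left by d2 = 13/2 → (-901/120, 653/120)
  seg 5: left by d3 = 4 → (-1381/120, 653/120)
  seg 6: up by d1 = 2 → (-1381/120, 893/120)
  seg 7: up by d2 = 13/2 → (-1381/120, 1673/120)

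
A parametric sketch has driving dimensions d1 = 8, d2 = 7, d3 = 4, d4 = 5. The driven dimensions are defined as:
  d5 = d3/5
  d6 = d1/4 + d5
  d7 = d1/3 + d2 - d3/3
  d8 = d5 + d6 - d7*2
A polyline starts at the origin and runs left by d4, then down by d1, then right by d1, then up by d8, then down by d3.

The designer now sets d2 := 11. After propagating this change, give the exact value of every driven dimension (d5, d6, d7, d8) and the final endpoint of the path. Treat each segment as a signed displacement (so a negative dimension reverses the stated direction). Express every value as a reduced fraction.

Apply edit: d2 := 11
  d5 = d3/5 = 4/5
  d6 = d1/4 + d5 = 14/5
  d7 = d1/3 + d2 - d3/3 = 37/3
  d8 = d5 + d6 - d7*2 = -316/15
Walk from origin (0, 0):
  seg 1: left by d4 = 5 → (-5, 0)
  seg 2: down by d1 = 8 → (-5, -8)
  seg 3: right by d1 = 8 → (3, -8)
  seg 4: up by d8 = -316/15 → (3, -436/15)
  seg 5: down by d3 = 4 → (3, -496/15)

d5 = 4/5
d6 = 14/5
d7 = 37/3
d8 = -316/15
endpoint = (3, -496/15)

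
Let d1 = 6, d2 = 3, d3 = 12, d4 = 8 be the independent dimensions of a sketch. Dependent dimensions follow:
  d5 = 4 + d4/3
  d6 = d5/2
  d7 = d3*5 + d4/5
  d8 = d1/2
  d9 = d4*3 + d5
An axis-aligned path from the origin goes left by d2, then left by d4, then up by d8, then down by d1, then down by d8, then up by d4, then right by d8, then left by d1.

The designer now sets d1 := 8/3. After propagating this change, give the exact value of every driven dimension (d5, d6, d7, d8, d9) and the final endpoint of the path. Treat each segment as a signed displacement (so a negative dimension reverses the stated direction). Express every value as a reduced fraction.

d5 = 20/3
d6 = 10/3
d7 = 308/5
d8 = 4/3
d9 = 92/3
endpoint = (-37/3, 16/3)

Apply edit: d1 := 8/3
  d5 = 4 + d4/3 = 20/3
  d6 = d5/2 = 10/3
  d7 = d3*5 + d4/5 = 308/5
  d8 = d1/2 = 4/3
  d9 = d4*3 + d5 = 92/3
Walk from origin (0, 0):
  seg 1: left by d2 = 3 → (-3, 0)
  seg 2: left by d4 = 8 → (-11, 0)
  seg 3: up by d8 = 4/3 → (-11, 4/3)
  seg 4: down by d1 = 8/3 → (-11, -4/3)
  seg 5: down by d8 = 4/3 → (-11, -8/3)
  seg 6: up by d4 = 8 → (-11, 16/3)
  seg 7: right by d8 = 4/3 → (-29/3, 16/3)
  seg 8: left by d1 = 8/3 → (-37/3, 16/3)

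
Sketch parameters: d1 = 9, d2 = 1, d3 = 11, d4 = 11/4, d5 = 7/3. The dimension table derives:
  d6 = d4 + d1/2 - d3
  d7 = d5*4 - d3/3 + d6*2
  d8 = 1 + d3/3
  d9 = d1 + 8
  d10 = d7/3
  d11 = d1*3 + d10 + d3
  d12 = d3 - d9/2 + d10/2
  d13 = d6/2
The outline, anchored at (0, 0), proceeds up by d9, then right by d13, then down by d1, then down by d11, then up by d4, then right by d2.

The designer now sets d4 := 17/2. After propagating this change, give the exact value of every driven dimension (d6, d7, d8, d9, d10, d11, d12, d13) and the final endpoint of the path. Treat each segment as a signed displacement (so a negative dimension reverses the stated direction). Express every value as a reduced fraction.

d6 = 2
d7 = 29/3
d8 = 14/3
d9 = 17
d10 = 29/9
d11 = 371/9
d12 = 37/9
d13 = 1
endpoint = (2, -445/18)

Apply edit: d4 := 17/2
  d6 = d4 + d1/2 - d3 = 2
  d7 = d5*4 - d3/3 + d6*2 = 29/3
  d8 = 1 + d3/3 = 14/3
  d9 = d1 + 8 = 17
  d10 = d7/3 = 29/9
  d11 = d1*3 + d10 + d3 = 371/9
  d12 = d3 - d9/2 + d10/2 = 37/9
  d13 = d6/2 = 1
Walk from origin (0, 0):
  seg 1: up by d9 = 17 → (0, 17)
  seg 2: right by d13 = 1 → (1, 17)
  seg 3: down by d1 = 9 → (1, 8)
  seg 4: down by d11 = 371/9 → (1, -299/9)
  seg 5: up by d4 = 17/2 → (1, -445/18)
  seg 6: right by d2 = 1 → (2, -445/18)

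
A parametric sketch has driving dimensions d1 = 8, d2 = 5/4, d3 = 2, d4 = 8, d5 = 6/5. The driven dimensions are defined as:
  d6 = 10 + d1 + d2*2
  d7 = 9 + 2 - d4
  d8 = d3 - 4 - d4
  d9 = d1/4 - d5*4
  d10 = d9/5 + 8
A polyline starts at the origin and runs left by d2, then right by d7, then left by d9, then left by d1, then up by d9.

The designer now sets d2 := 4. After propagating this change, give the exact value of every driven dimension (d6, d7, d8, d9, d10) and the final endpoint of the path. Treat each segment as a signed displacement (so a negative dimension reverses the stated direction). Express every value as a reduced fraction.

d6 = 26
d7 = 3
d8 = -10
d9 = -14/5
d10 = 186/25
endpoint = (-31/5, -14/5)

Apply edit: d2 := 4
  d6 = 10 + d1 + d2*2 = 26
  d7 = 9 + 2 - d4 = 3
  d8 = d3 - 4 - d4 = -10
  d9 = d1/4 - d5*4 = -14/5
  d10 = d9/5 + 8 = 186/25
Walk from origin (0, 0):
  seg 1: left by d2 = 4 → (-4, 0)
  seg 2: right by d7 = 3 → (-1, 0)
  seg 3: left by d9 = -14/5 → (9/5, 0)
  seg 4: left by d1 = 8 → (-31/5, 0)
  seg 5: up by d9 = -14/5 → (-31/5, -14/5)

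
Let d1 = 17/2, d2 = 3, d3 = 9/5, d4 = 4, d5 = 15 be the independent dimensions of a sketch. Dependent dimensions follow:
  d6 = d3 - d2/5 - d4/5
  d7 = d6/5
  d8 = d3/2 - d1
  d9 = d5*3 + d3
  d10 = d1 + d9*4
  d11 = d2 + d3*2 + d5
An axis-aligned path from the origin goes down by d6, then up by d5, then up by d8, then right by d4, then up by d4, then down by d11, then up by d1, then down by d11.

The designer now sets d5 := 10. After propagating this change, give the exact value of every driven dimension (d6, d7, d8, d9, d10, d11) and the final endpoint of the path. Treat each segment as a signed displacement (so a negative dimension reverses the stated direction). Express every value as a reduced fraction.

Apply edit: d5 := 10
  d6 = d3 - d2/5 - d4/5 = 2/5
  d7 = d6/5 = 2/25
  d8 = d3/2 - d1 = -38/5
  d9 = d5*3 + d3 = 159/5
  d10 = d1 + d9*4 = 1357/10
  d11 = d2 + d3*2 + d5 = 83/5
Walk from origin (0, 0):
  seg 1: down by d6 = 2/5 → (0, -2/5)
  seg 2: up by d5 = 10 → (0, 48/5)
  seg 3: up by d8 = -38/5 → (0, 2)
  seg 4: right by d4 = 4 → (4, 2)
  seg 5: up by d4 = 4 → (4, 6)
  seg 6: down by d11 = 83/5 → (4, -53/5)
  seg 7: up by d1 = 17/2 → (4, -21/10)
  seg 8: down by d11 = 83/5 → (4, -187/10)

d6 = 2/5
d7 = 2/25
d8 = -38/5
d9 = 159/5
d10 = 1357/10
d11 = 83/5
endpoint = (4, -187/10)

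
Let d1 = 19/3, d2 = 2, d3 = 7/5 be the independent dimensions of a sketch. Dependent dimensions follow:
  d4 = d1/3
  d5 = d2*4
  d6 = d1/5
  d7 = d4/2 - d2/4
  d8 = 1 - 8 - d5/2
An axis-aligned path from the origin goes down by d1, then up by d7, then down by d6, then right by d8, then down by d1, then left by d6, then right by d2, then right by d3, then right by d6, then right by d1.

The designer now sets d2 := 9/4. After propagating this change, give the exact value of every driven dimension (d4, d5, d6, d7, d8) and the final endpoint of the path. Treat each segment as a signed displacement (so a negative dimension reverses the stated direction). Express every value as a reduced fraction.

Apply edit: d2 := 9/4
  d4 = d1/3 = 19/9
  d5 = d2*4 = 9
  d6 = d1/5 = 19/15
  d7 = d4/2 - d2/4 = 71/144
  d8 = 1 - 8 - d5/2 = -23/2
Walk from origin (0, 0):
  seg 1: down by d1 = 19/3 → (0, -19/3)
  seg 2: up by d7 = 71/144 → (0, -841/144)
  seg 3: down by d6 = 19/15 → (0, -5117/720)
  seg 4: right by d8 = -23/2 → (-23/2, -5117/720)
  seg 5: down by d1 = 19/3 → (-23/2, -9677/720)
  seg 6: left by d6 = 19/15 → (-383/30, -9677/720)
  seg 7: right by d2 = 9/4 → (-631/60, -9677/720)
  seg 8: right by d3 = 7/5 → (-547/60, -9677/720)
  seg 9: right by d6 = 19/15 → (-157/20, -9677/720)
  seg 10: right by d1 = 19/3 → (-91/60, -9677/720)

d4 = 19/9
d5 = 9
d6 = 19/15
d7 = 71/144
d8 = -23/2
endpoint = (-91/60, -9677/720)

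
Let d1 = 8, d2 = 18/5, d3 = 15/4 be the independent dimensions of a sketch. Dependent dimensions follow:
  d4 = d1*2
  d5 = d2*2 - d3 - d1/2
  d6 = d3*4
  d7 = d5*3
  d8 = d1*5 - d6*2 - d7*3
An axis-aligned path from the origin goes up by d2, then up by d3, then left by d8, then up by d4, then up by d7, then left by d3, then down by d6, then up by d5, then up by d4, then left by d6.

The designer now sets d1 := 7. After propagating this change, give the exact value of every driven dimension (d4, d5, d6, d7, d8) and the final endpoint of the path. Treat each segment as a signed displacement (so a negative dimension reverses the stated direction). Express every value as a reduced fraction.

Apply edit: d1 := 7
  d4 = d1*2 = 14
  d5 = d2*2 - d3 - d1/2 = -1/20
  d6 = d3*4 = 15
  d7 = d5*3 = -3/20
  d8 = d1*5 - d6*2 - d7*3 = 109/20
Walk from origin (0, 0):
  seg 1: up by d2 = 18/5 → (0, 18/5)
  seg 2: up by d3 = 15/4 → (0, 147/20)
  seg 3: left by d8 = 109/20 → (-109/20, 147/20)
  seg 4: up by d4 = 14 → (-109/20, 427/20)
  seg 5: up by d7 = -3/20 → (-109/20, 106/5)
  seg 6: left by d3 = 15/4 → (-46/5, 106/5)
  seg 7: down by d6 = 15 → (-46/5, 31/5)
  seg 8: up by d5 = -1/20 → (-46/5, 123/20)
  seg 9: up by d4 = 14 → (-46/5, 403/20)
  seg 10: left by d6 = 15 → (-121/5, 403/20)

d4 = 14
d5 = -1/20
d6 = 15
d7 = -3/20
d8 = 109/20
endpoint = (-121/5, 403/20)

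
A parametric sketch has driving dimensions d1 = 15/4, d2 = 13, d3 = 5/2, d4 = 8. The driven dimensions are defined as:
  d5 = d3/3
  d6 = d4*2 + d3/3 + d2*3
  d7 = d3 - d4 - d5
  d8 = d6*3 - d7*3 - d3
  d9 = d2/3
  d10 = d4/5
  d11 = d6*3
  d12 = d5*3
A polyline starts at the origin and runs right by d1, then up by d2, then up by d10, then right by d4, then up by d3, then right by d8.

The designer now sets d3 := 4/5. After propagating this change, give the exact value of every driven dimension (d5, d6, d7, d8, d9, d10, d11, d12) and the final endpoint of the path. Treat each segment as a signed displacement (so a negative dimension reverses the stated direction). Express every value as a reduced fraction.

d5 = 4/15
d6 = 829/15
d7 = -112/15
d8 = 937/5
d9 = 13/3
d10 = 8/5
d11 = 829/5
d12 = 4/5
endpoint = (3983/20, 77/5)

Apply edit: d3 := 4/5
  d5 = d3/3 = 4/15
  d6 = d4*2 + d3/3 + d2*3 = 829/15
  d7 = d3 - d4 - d5 = -112/15
  d8 = d6*3 - d7*3 - d3 = 937/5
  d9 = d2/3 = 13/3
  d10 = d4/5 = 8/5
  d11 = d6*3 = 829/5
  d12 = d5*3 = 4/5
Walk from origin (0, 0):
  seg 1: right by d1 = 15/4 → (15/4, 0)
  seg 2: up by d2 = 13 → (15/4, 13)
  seg 3: up by d10 = 8/5 → (15/4, 73/5)
  seg 4: right by d4 = 8 → (47/4, 73/5)
  seg 5: up by d3 = 4/5 → (47/4, 77/5)
  seg 6: right by d8 = 937/5 → (3983/20, 77/5)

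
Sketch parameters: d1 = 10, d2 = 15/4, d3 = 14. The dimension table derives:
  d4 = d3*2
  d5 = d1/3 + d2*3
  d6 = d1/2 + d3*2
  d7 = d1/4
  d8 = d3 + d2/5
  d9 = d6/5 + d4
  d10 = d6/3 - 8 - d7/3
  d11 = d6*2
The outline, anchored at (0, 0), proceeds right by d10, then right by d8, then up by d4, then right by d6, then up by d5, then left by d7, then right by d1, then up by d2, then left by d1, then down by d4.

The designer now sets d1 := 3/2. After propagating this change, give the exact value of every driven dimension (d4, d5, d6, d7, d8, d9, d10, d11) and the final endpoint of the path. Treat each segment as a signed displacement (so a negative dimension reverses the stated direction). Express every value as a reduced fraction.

Apply edit: d1 := 3/2
  d4 = d3*2 = 28
  d5 = d1/3 + d2*3 = 47/4
  d6 = d1/2 + d3*2 = 115/4
  d7 = d1/4 = 3/8
  d8 = d3 + d2/5 = 59/4
  d9 = d6/5 + d4 = 135/4
  d10 = d6/3 - 8 - d7/3 = 35/24
  d11 = d6*2 = 115/2
Walk from origin (0, 0):
  seg 1: right by d10 = 35/24 → (35/24, 0)
  seg 2: right by d8 = 59/4 → (389/24, 0)
  seg 3: up by d4 = 28 → (389/24, 28)
  seg 4: right by d6 = 115/4 → (1079/24, 28)
  seg 5: up by d5 = 47/4 → (1079/24, 159/4)
  seg 6: left by d7 = 3/8 → (535/12, 159/4)
  seg 7: right by d1 = 3/2 → (553/12, 159/4)
  seg 8: up by d2 = 15/4 → (553/12, 87/2)
  seg 9: left by d1 = 3/2 → (535/12, 87/2)
  seg 10: down by d4 = 28 → (535/12, 31/2)

d4 = 28
d5 = 47/4
d6 = 115/4
d7 = 3/8
d8 = 59/4
d9 = 135/4
d10 = 35/24
d11 = 115/2
endpoint = (535/12, 31/2)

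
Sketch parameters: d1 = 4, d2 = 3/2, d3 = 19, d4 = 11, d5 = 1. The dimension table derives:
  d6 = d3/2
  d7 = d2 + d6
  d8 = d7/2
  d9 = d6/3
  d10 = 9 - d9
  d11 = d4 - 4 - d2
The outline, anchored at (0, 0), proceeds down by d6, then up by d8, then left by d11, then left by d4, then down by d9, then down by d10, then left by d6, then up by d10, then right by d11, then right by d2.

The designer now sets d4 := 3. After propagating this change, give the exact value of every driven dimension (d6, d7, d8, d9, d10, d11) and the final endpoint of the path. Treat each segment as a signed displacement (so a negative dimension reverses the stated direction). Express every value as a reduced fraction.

Apply edit: d4 := 3
  d6 = d3/2 = 19/2
  d7 = d2 + d6 = 11
  d8 = d7/2 = 11/2
  d9 = d6/3 = 19/6
  d10 = 9 - d9 = 35/6
  d11 = d4 - 4 - d2 = -5/2
Walk from origin (0, 0):
  seg 1: down by d6 = 19/2 → (0, -19/2)
  seg 2: up by d8 = 11/2 → (0, -4)
  seg 3: left by d11 = -5/2 → (5/2, -4)
  seg 4: left by d4 = 3 → (-1/2, -4)
  seg 5: down by d9 = 19/6 → (-1/2, -43/6)
  seg 6: down by d10 = 35/6 → (-1/2, -13)
  seg 7: left by d6 = 19/2 → (-10, -13)
  seg 8: up by d10 = 35/6 → (-10, -43/6)
  seg 9: right by d11 = -5/2 → (-25/2, -43/6)
  seg 10: right by d2 = 3/2 → (-11, -43/6)

d6 = 19/2
d7 = 11
d8 = 11/2
d9 = 19/6
d10 = 35/6
d11 = -5/2
endpoint = (-11, -43/6)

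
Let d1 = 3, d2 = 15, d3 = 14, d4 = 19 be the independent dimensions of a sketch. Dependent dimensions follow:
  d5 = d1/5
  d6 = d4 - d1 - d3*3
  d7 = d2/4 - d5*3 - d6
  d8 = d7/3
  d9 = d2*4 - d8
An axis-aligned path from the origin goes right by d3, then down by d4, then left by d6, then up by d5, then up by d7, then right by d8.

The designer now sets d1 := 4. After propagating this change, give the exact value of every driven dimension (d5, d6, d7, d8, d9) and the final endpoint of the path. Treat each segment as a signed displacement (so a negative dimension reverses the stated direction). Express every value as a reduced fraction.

d5 = 4/5
d6 = -27
d7 = 567/20
d8 = 189/20
d9 = 1011/20
endpoint = (1009/20, 203/20)

Apply edit: d1 := 4
  d5 = d1/5 = 4/5
  d6 = d4 - d1 - d3*3 = -27
  d7 = d2/4 - d5*3 - d6 = 567/20
  d8 = d7/3 = 189/20
  d9 = d2*4 - d8 = 1011/20
Walk from origin (0, 0):
  seg 1: right by d3 = 14 → (14, 0)
  seg 2: down by d4 = 19 → (14, -19)
  seg 3: left by d6 = -27 → (41, -19)
  seg 4: up by d5 = 4/5 → (41, -91/5)
  seg 5: up by d7 = 567/20 → (41, 203/20)
  seg 6: right by d8 = 189/20 → (1009/20, 203/20)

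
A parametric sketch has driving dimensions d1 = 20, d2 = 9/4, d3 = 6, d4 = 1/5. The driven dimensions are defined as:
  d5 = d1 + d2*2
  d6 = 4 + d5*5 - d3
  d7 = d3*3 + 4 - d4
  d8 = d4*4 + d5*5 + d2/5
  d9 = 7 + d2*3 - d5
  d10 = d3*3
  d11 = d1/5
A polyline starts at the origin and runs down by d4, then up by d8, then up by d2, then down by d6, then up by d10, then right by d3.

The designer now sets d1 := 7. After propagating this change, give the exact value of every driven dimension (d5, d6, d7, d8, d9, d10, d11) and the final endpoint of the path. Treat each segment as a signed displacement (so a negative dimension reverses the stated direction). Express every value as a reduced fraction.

Apply edit: d1 := 7
  d5 = d1 + d2*2 = 23/2
  d6 = 4 + d5*5 - d3 = 111/2
  d7 = d3*3 + 4 - d4 = 109/5
  d8 = d4*4 + d5*5 + d2/5 = 235/4
  d9 = 7 + d2*3 - d5 = 9/4
  d10 = d3*3 = 18
  d11 = d1/5 = 7/5
Walk from origin (0, 0):
  seg 1: down by d4 = 1/5 → (0, -1/5)
  seg 2: up by d8 = 235/4 → (0, 1171/20)
  seg 3: up by d2 = 9/4 → (0, 304/5)
  seg 4: down by d6 = 111/2 → (0, 53/10)
  seg 5: up by d10 = 18 → (0, 233/10)
  seg 6: right by d3 = 6 → (6, 233/10)

d5 = 23/2
d6 = 111/2
d7 = 109/5
d8 = 235/4
d9 = 9/4
d10 = 18
d11 = 7/5
endpoint = (6, 233/10)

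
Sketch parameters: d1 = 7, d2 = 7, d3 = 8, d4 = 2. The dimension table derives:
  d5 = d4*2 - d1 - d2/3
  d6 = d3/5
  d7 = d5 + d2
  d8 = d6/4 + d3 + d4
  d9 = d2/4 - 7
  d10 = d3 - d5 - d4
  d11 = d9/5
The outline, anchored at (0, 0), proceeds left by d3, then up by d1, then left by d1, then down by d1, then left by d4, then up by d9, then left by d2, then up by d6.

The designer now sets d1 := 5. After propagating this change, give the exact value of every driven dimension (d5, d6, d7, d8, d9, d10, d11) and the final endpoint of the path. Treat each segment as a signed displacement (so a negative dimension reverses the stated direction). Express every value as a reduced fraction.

Apply edit: d1 := 5
  d5 = d4*2 - d1 - d2/3 = -10/3
  d6 = d3/5 = 8/5
  d7 = d5 + d2 = 11/3
  d8 = d6/4 + d3 + d4 = 52/5
  d9 = d2/4 - 7 = -21/4
  d10 = d3 - d5 - d4 = 28/3
  d11 = d9/5 = -21/20
Walk from origin (0, 0):
  seg 1: left by d3 = 8 → (-8, 0)
  seg 2: up by d1 = 5 → (-8, 5)
  seg 3: left by d1 = 5 → (-13, 5)
  seg 4: down by d1 = 5 → (-13, 0)
  seg 5: left by d4 = 2 → (-15, 0)
  seg 6: up by d9 = -21/4 → (-15, -21/4)
  seg 7: left by d2 = 7 → (-22, -21/4)
  seg 8: up by d6 = 8/5 → (-22, -73/20)

d5 = -10/3
d6 = 8/5
d7 = 11/3
d8 = 52/5
d9 = -21/4
d10 = 28/3
d11 = -21/20
endpoint = (-22, -73/20)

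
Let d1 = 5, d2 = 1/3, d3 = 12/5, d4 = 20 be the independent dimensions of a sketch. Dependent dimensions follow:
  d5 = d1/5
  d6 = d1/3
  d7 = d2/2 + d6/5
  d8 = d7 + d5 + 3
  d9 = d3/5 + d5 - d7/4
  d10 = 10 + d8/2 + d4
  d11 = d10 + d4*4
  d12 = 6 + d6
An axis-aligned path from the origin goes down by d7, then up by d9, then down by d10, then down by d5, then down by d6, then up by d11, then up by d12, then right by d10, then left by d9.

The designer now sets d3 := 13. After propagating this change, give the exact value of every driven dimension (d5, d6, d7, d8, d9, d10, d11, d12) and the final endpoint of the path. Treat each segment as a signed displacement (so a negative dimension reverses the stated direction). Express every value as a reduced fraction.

Apply edit: d3 := 13
  d5 = d1/5 = 1
  d6 = d1/3 = 5/3
  d7 = d2/2 + d6/5 = 1/2
  d8 = d7 + d5 + 3 = 9/2
  d9 = d3/5 + d5 - d7/4 = 139/40
  d10 = 10 + d8/2 + d4 = 129/4
  d11 = d10 + d4*4 = 449/4
  d12 = 6 + d6 = 23/3
Walk from origin (0, 0):
  seg 1: down by d7 = 1/2 → (0, -1/2)
  seg 2: up by d9 = 139/40 → (0, 119/40)
  seg 3: down by d10 = 129/4 → (0, -1171/40)
  seg 4: down by d5 = 1 → (0, -1211/40)
  seg 5: down by d6 = 5/3 → (0, -3833/120)
  seg 6: up by d11 = 449/4 → (0, 9637/120)
  seg 7: up by d12 = 23/3 → (0, 3519/40)
  seg 8: right by d10 = 129/4 → (129/4, 3519/40)
  seg 9: left by d9 = 139/40 → (1151/40, 3519/40)

d5 = 1
d6 = 5/3
d7 = 1/2
d8 = 9/2
d9 = 139/40
d10 = 129/4
d11 = 449/4
d12 = 23/3
endpoint = (1151/40, 3519/40)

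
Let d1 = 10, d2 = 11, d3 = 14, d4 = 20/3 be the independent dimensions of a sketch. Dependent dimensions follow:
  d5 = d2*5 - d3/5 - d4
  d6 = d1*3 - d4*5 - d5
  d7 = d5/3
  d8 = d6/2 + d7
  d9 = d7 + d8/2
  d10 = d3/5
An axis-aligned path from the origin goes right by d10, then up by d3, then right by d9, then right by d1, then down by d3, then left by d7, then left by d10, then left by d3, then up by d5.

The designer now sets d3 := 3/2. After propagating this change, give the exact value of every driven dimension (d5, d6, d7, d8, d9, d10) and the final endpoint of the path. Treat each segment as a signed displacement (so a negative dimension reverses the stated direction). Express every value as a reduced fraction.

Apply edit: d3 := 3/2
  d5 = d2*5 - d3/5 - d4 = 1441/30
  d6 = d1*3 - d4*5 - d5 = -1541/30
  d7 = d5/3 = 1441/90
  d8 = d6/2 + d7 = -1741/180
  d9 = d7 + d8/2 = 447/40
  d10 = d3/5 = 3/10
Walk from origin (0, 0):
  seg 1: right by d10 = 3/10 → (3/10, 0)
  seg 2: up by d3 = 3/2 → (3/10, 3/2)
  seg 3: right by d9 = 447/40 → (459/40, 3/2)
  seg 4: right by d1 = 10 → (859/40, 3/2)
  seg 5: down by d3 = 3/2 → (859/40, 0)
  seg 6: left by d7 = 1441/90 → (1967/360, 0)
  seg 7: left by d10 = 3/10 → (1859/360, 0)
  seg 8: left by d3 = 3/2 → (1319/360, 0)
  seg 9: up by d5 = 1441/30 → (1319/360, 1441/30)

d5 = 1441/30
d6 = -1541/30
d7 = 1441/90
d8 = -1741/180
d9 = 447/40
d10 = 3/10
endpoint = (1319/360, 1441/30)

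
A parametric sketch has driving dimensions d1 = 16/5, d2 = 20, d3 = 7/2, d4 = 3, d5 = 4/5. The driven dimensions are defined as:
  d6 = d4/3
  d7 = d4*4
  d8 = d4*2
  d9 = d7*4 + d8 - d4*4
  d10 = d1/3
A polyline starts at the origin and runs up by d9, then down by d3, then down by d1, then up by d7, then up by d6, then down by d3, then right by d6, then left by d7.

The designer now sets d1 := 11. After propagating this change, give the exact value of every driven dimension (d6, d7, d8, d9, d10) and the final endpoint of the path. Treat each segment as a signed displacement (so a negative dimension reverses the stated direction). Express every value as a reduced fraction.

Apply edit: d1 := 11
  d6 = d4/3 = 1
  d7 = d4*4 = 12
  d8 = d4*2 = 6
  d9 = d7*4 + d8 - d4*4 = 42
  d10 = d1/3 = 11/3
Walk from origin (0, 0):
  seg 1: up by d9 = 42 → (0, 42)
  seg 2: down by d3 = 7/2 → (0, 77/2)
  seg 3: down by d1 = 11 → (0, 55/2)
  seg 4: up by d7 = 12 → (0, 79/2)
  seg 5: up by d6 = 1 → (0, 81/2)
  seg 6: down by d3 = 7/2 → (0, 37)
  seg 7: right by d6 = 1 → (1, 37)
  seg 8: left by d7 = 12 → (-11, 37)

d6 = 1
d7 = 12
d8 = 6
d9 = 42
d10 = 11/3
endpoint = (-11, 37)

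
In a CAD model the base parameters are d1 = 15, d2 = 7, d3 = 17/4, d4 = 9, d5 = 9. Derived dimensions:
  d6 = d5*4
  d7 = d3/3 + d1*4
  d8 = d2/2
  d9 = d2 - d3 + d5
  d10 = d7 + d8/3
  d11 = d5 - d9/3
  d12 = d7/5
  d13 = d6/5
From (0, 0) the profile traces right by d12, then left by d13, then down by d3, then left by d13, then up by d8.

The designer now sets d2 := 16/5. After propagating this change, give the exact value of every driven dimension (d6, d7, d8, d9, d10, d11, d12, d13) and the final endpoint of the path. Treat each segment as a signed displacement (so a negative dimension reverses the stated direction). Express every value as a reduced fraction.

Apply edit: d2 := 16/5
  d6 = d5*4 = 36
  d7 = d3/3 + d1*4 = 737/12
  d8 = d2/2 = 8/5
  d9 = d2 - d3 + d5 = 159/20
  d10 = d7 + d8/3 = 1239/20
  d11 = d5 - d9/3 = 127/20
  d12 = d7/5 = 737/60
  d13 = d6/5 = 36/5
Walk from origin (0, 0):
  seg 1: right by d12 = 737/60 → (737/60, 0)
  seg 2: left by d13 = 36/5 → (61/12, 0)
  seg 3: down by d3 = 17/4 → (61/12, -17/4)
  seg 4: left by d13 = 36/5 → (-127/60, -17/4)
  seg 5: up by d8 = 8/5 → (-127/60, -53/20)

d6 = 36
d7 = 737/12
d8 = 8/5
d9 = 159/20
d10 = 1239/20
d11 = 127/20
d12 = 737/60
d13 = 36/5
endpoint = (-127/60, -53/20)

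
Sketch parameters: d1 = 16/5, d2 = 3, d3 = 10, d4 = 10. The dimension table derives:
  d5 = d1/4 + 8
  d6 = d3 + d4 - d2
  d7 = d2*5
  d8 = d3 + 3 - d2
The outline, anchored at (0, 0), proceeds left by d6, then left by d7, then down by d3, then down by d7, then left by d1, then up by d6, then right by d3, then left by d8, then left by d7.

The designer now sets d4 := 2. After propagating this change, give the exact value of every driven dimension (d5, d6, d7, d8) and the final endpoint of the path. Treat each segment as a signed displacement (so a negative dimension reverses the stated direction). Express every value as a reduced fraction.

d5 = 44/5
d6 = 9
d7 = 15
d8 = 10
endpoint = (-211/5, -16)

Apply edit: d4 := 2
  d5 = d1/4 + 8 = 44/5
  d6 = d3 + d4 - d2 = 9
  d7 = d2*5 = 15
  d8 = d3 + 3 - d2 = 10
Walk from origin (0, 0):
  seg 1: left by d6 = 9 → (-9, 0)
  seg 2: left by d7 = 15 → (-24, 0)
  seg 3: down by d3 = 10 → (-24, -10)
  seg 4: down by d7 = 15 → (-24, -25)
  seg 5: left by d1 = 16/5 → (-136/5, -25)
  seg 6: up by d6 = 9 → (-136/5, -16)
  seg 7: right by d3 = 10 → (-86/5, -16)
  seg 8: left by d8 = 10 → (-136/5, -16)
  seg 9: left by d7 = 15 → (-211/5, -16)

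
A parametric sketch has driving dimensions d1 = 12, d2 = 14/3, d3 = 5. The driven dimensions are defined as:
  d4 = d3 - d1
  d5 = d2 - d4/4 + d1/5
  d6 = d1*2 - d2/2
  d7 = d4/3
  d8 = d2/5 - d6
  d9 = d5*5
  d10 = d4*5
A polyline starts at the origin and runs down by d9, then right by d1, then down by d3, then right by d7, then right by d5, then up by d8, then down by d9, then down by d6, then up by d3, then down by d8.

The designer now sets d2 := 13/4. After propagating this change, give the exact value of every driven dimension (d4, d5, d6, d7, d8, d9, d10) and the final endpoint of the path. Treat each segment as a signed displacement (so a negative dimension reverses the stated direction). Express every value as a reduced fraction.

Apply edit: d2 := 13/4
  d4 = d3 - d1 = -7
  d5 = d2 - d4/4 + d1/5 = 37/5
  d6 = d1*2 - d2/2 = 179/8
  d7 = d4/3 = -7/3
  d8 = d2/5 - d6 = -869/40
  d9 = d5*5 = 37
  d10 = d4*5 = -35
Walk from origin (0, 0):
  seg 1: down by d9 = 37 → (0, -37)
  seg 2: right by d1 = 12 → (12, -37)
  seg 3: down by d3 = 5 → (12, -42)
  seg 4: right by d7 = -7/3 → (29/3, -42)
  seg 5: right by d5 = 37/5 → (256/15, -42)
  seg 6: up by d8 = -869/40 → (256/15, -2549/40)
  seg 7: down by d9 = 37 → (256/15, -4029/40)
  seg 8: down by d6 = 179/8 → (256/15, -1231/10)
  seg 9: up by d3 = 5 → (256/15, -1181/10)
  seg 10: down by d8 = -869/40 → (256/15, -771/8)

d4 = -7
d5 = 37/5
d6 = 179/8
d7 = -7/3
d8 = -869/40
d9 = 37
d10 = -35
endpoint = (256/15, -771/8)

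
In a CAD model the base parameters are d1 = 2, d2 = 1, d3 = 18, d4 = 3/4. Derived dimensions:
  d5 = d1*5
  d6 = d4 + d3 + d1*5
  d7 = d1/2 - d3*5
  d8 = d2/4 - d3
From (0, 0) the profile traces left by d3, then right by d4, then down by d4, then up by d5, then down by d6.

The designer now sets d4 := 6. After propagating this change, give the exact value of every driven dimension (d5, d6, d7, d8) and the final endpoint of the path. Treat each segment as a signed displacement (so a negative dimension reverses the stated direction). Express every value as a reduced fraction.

Apply edit: d4 := 6
  d5 = d1*5 = 10
  d6 = d4 + d3 + d1*5 = 34
  d7 = d1/2 - d3*5 = -89
  d8 = d2/4 - d3 = -71/4
Walk from origin (0, 0):
  seg 1: left by d3 = 18 → (-18, 0)
  seg 2: right by d4 = 6 → (-12, 0)
  seg 3: down by d4 = 6 → (-12, -6)
  seg 4: up by d5 = 10 → (-12, 4)
  seg 5: down by d6 = 34 → (-12, -30)

d5 = 10
d6 = 34
d7 = -89
d8 = -71/4
endpoint = (-12, -30)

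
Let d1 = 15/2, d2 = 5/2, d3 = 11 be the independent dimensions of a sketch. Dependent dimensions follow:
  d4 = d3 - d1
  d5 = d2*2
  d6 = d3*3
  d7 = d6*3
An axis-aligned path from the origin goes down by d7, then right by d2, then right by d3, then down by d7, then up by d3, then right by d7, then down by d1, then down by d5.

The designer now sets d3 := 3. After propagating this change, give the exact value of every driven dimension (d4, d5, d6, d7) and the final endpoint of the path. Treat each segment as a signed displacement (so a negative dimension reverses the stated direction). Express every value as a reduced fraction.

d4 = -9/2
d5 = 5
d6 = 9
d7 = 27
endpoint = (65/2, -127/2)

Apply edit: d3 := 3
  d4 = d3 - d1 = -9/2
  d5 = d2*2 = 5
  d6 = d3*3 = 9
  d7 = d6*3 = 27
Walk from origin (0, 0):
  seg 1: down by d7 = 27 → (0, -27)
  seg 2: right by d2 = 5/2 → (5/2, -27)
  seg 3: right by d3 = 3 → (11/2, -27)
  seg 4: down by d7 = 27 → (11/2, -54)
  seg 5: up by d3 = 3 → (11/2, -51)
  seg 6: right by d7 = 27 → (65/2, -51)
  seg 7: down by d1 = 15/2 → (65/2, -117/2)
  seg 8: down by d5 = 5 → (65/2, -127/2)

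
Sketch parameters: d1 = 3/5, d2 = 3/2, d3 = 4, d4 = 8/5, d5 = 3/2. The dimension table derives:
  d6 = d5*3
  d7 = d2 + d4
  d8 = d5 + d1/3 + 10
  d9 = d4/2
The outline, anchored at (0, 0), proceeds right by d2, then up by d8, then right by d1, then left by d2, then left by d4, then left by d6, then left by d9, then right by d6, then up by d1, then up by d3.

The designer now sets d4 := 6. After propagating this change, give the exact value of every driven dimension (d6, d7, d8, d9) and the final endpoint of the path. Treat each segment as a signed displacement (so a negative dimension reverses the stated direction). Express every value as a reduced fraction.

Apply edit: d4 := 6
  d6 = d5*3 = 9/2
  d7 = d2 + d4 = 15/2
  d8 = d5 + d1/3 + 10 = 117/10
  d9 = d4/2 = 3
Walk from origin (0, 0):
  seg 1: right by d2 = 3/2 → (3/2, 0)
  seg 2: up by d8 = 117/10 → (3/2, 117/10)
  seg 3: right by d1 = 3/5 → (21/10, 117/10)
  seg 4: left by d2 = 3/2 → (3/5, 117/10)
  seg 5: left by d4 = 6 → (-27/5, 117/10)
  seg 6: left by d6 = 9/2 → (-99/10, 117/10)
  seg 7: left by d9 = 3 → (-129/10, 117/10)
  seg 8: right by d6 = 9/2 → (-42/5, 117/10)
  seg 9: up by d1 = 3/5 → (-42/5, 123/10)
  seg 10: up by d3 = 4 → (-42/5, 163/10)

d6 = 9/2
d7 = 15/2
d8 = 117/10
d9 = 3
endpoint = (-42/5, 163/10)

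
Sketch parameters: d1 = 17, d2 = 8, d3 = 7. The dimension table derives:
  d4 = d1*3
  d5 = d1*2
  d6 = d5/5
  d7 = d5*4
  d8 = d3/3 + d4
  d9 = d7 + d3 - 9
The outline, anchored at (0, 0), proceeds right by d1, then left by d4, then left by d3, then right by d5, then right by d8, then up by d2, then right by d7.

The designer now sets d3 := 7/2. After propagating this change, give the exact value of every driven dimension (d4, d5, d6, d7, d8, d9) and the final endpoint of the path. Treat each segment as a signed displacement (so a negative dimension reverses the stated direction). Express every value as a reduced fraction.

Apply edit: d3 := 7/2
  d4 = d1*3 = 51
  d5 = d1*2 = 34
  d6 = d5/5 = 34/5
  d7 = d5*4 = 136
  d8 = d3/3 + d4 = 313/6
  d9 = d7 + d3 - 9 = 261/2
Walk from origin (0, 0):
  seg 1: right by d1 = 17 → (17, 0)
  seg 2: left by d4 = 51 → (-34, 0)
  seg 3: left by d3 = 7/2 → (-75/2, 0)
  seg 4: right by d5 = 34 → (-7/2, 0)
  seg 5: right by d8 = 313/6 → (146/3, 0)
  seg 6: up by d2 = 8 → (146/3, 8)
  seg 7: right by d7 = 136 → (554/3, 8)

d4 = 51
d5 = 34
d6 = 34/5
d7 = 136
d8 = 313/6
d9 = 261/2
endpoint = (554/3, 8)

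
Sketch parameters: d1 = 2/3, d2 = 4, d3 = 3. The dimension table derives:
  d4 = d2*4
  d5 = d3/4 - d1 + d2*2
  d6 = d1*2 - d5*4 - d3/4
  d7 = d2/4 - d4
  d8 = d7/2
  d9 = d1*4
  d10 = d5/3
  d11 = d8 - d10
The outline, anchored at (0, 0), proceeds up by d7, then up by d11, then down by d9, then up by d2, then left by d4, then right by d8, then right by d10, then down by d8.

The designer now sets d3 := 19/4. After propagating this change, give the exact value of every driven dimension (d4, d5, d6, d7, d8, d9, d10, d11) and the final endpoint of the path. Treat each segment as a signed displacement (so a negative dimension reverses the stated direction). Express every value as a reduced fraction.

d4 = 16
d5 = 409/48
d6 = -543/16
d7 = -15
d8 = -15/2
d9 = 8/3
d10 = 409/144
d11 = -1489/144
endpoint = (-2975/144, -2377/144)

Apply edit: d3 := 19/4
  d4 = d2*4 = 16
  d5 = d3/4 - d1 + d2*2 = 409/48
  d6 = d1*2 - d5*4 - d3/4 = -543/16
  d7 = d2/4 - d4 = -15
  d8 = d7/2 = -15/2
  d9 = d1*4 = 8/3
  d10 = d5/3 = 409/144
  d11 = d8 - d10 = -1489/144
Walk from origin (0, 0):
  seg 1: up by d7 = -15 → (0, -15)
  seg 2: up by d11 = -1489/144 → (0, -3649/144)
  seg 3: down by d9 = 8/3 → (0, -4033/144)
  seg 4: up by d2 = 4 → (0, -3457/144)
  seg 5: left by d4 = 16 → (-16, -3457/144)
  seg 6: right by d8 = -15/2 → (-47/2, -3457/144)
  seg 7: right by d10 = 409/144 → (-2975/144, -3457/144)
  seg 8: down by d8 = -15/2 → (-2975/144, -2377/144)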